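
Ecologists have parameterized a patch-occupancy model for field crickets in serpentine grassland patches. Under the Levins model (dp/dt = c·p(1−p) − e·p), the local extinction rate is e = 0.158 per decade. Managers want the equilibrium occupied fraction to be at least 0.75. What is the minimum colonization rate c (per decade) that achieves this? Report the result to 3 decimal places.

0.632

p* = 1 − e/c ≥ 0.75 requires e/c ≤ 0.2500, i.e. c ≥ e/0.2500.
c_min = 0.158/0.2500 = 0.6320.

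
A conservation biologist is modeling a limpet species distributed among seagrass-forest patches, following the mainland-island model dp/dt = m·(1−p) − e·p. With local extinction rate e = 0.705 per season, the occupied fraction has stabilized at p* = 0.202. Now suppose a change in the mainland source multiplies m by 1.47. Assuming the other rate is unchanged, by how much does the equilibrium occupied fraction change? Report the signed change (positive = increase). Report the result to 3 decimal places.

Balance m(1−p*) = e·p* gives m = e·p*/(1−p*) = 0.705×0.20200/0.79800 = 0.17846.
New p* = m/(m+e) = 0.26234/(0.26234+0.70500) = 0.27120.
Δp* = 0.27120 − 0.20200 = +0.06920.

0.069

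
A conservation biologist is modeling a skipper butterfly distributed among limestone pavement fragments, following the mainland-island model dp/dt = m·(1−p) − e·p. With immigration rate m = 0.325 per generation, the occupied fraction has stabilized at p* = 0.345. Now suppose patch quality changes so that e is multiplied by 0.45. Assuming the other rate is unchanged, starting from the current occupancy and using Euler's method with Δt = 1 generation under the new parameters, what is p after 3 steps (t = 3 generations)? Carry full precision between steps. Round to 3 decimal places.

0.527

Balance m(1−p*) = e·p* gives e = m(1−p*)/p* = 0.325×0.65500/0.34500 = 0.61703.
Starting from p₀ = 0.34500; update p ← p + (dp/dt)·Δt with the new parameters.
p: 0.34500 → 0.46208  (Δp = +0.11708)
p: 0.46208 → 0.50860  (Δp = +0.04652)
p: 0.50860 → 0.52709  (Δp = +0.01848)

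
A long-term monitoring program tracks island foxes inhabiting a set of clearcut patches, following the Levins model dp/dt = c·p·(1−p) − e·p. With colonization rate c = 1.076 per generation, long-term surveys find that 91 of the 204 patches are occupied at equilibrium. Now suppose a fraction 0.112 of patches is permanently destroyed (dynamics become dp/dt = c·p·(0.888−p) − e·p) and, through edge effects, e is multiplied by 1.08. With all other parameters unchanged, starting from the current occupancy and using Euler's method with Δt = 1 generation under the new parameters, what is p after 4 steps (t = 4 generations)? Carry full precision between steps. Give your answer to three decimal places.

0.310

Observed p* = 91/204 = 0.44608.
Balance c(1−p*) = e gives e = 1.076×(1 − 0.44608) = 0.59602.
Starting from p₀ = 0.44608; update p ← p + (dp/dt)·Δt with the new parameters.
t = 1: p = 0.44608 + (-0.07503) = 0.37105
t = 2: p = 0.37105 + (-0.03245) = 0.33860
t = 3: p = 0.33860 + (-0.01779) = 0.32081
t = 4: p = 0.32081 + (-0.01072) = 0.31009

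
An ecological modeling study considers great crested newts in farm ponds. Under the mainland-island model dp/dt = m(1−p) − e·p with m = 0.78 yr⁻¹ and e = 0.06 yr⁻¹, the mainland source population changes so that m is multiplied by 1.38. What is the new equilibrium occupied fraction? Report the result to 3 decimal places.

0.947

Before: p* = 0.78/(0.78+0.06) = 0.9286.
After: m = 1.0764, e = 0.06; p* = 1.0764/1.1364 = 0.9472.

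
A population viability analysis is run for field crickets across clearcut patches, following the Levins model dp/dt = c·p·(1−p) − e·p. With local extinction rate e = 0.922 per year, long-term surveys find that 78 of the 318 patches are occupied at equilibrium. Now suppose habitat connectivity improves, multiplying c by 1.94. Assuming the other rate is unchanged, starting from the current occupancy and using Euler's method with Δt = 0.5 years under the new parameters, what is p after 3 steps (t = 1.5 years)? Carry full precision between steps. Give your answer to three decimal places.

Observed p* = 78/318 = 0.24528.
Balance c(1−p*) = e gives c = e/(1 − 0.24528) = 0.922/0.75472 = 1.22165.
Starting from p₀ = 0.24528; update p ← p + (dp/dt)·Δt with the new parameters.
t = 0.5: p = 0.24528 + (+0.10629) = 0.35157
t = 1: p = 0.35157 + (+0.10807) = 0.45964
t = 1.5: p = 0.45964 + (+0.08242) = 0.54207

0.542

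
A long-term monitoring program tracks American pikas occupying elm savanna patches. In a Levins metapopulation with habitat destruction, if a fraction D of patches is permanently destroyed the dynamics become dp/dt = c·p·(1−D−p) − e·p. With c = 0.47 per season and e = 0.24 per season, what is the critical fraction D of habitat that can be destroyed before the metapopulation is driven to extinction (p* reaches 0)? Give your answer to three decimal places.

0.489

The nontrivial equilibrium is p* = (1−D) − e/c; extinction occurs when this hits zero.
So D_crit = 1 − e/c = 1 − 0.24/0.47 = 1 − 0.5106 = 0.4894.
Note this equals the original equilibrium occupancy — the Levins extinction-debt result.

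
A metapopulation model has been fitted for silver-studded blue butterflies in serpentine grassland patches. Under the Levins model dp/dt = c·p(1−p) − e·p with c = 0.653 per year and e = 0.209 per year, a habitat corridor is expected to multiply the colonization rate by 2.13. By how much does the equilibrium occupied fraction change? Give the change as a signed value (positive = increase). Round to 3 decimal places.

Before: p* = 1 − 0.209/0.653 = 0.6799.
After the change, c = 1.39089, e = 0.209, so p* = 1 − 0.209/1.39089 = 0.8497.
Δp* = 0.8497 − 0.6799 = +0.1698.

0.170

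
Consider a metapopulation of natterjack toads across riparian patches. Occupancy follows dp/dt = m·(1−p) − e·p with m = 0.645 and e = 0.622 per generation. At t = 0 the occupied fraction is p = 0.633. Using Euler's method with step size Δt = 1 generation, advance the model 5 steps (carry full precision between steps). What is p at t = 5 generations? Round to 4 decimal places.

Update rule: p ← p + [m·(1−p) − e·p]·Δt with Δt = 1.
t = 1: p = 0.63300 + (-0.15701) = 0.47599
t = 2: p = 0.47599 + (+0.04192) = 0.51791
t = 3: p = 0.51791 + (-0.01119) = 0.50672
t = 4: p = 0.50672 + (+0.00299) = 0.50971
t = 5: p = 0.50971 + (-0.00080) = 0.50891

0.5089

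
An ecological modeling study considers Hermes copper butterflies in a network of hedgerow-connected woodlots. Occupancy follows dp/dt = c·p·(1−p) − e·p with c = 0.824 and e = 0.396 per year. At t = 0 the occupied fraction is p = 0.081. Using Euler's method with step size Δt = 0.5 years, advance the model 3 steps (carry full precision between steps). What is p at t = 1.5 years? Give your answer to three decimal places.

0.131

Update rule: p ← p + [c·p·(1−p) − e·p]·Δt with Δt = 0.5.
step 1: Δp = +0.01463, p = 0.09563
step 2: Δp = +0.01670, p = 0.11233
step 3: Δp = +0.01884, p = 0.13117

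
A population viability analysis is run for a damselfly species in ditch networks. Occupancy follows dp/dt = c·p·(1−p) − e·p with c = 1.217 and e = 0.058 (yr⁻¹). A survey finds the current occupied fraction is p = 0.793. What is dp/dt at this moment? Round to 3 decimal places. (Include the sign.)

Colonization term: c·p·(1−p) = 1.217×0.793×0.2070 = 0.19977.
Extinction term: e·p = 0.04599.
dp/dt = 0.19977 − 0.04599 = 0.15378.

0.154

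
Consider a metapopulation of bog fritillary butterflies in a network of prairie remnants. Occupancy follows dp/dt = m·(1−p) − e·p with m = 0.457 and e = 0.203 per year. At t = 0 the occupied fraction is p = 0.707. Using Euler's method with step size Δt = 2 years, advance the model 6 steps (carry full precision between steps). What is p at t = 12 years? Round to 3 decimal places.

0.692

Update rule: p ← p + [m·(1−p) − e·p]·Δt with Δt = 2.
p: 0.70700 → 0.68776  (Δp = -0.01924)
p: 0.68776 → 0.69392  (Δp = +0.00616)
p: 0.69392 → 0.69195  (Δp = -0.00197)
p: 0.69195 → 0.69258  (Δp = +0.00063)
p: 0.69258 → 0.69238  (Δp = -0.00020)
p: 0.69238 → 0.69244  (Δp = +0.00006)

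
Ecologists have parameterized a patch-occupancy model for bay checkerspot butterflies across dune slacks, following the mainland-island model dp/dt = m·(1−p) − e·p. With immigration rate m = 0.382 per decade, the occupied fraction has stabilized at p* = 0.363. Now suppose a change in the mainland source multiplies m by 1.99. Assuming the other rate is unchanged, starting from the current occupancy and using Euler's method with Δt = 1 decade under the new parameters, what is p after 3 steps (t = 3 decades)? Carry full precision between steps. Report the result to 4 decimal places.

Balance m(1−p*) = e·p* gives e = m(1−p*)/p* = 0.382×0.63700/0.36300 = 0.67034.
Starting from p₀ = 0.36300; update p ← p + (dp/dt)·Δt with the new parameters.
t = 1: p = 0.36300 + (+0.24090) = 0.60390
t = 2: p = 0.60390 + (-0.10371) = 0.50019
t = 3: p = 0.50019 + (+0.04465) = 0.54484

0.5448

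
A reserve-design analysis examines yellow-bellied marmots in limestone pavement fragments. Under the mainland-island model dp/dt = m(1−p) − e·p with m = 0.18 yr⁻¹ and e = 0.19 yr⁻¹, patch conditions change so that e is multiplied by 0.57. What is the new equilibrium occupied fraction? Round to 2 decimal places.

Before: p* = 0.18/(0.18+0.19) = 0.4865.
After: m = 0.18, e = 0.1083; p* = 0.18/0.2883 = 0.6243.

0.62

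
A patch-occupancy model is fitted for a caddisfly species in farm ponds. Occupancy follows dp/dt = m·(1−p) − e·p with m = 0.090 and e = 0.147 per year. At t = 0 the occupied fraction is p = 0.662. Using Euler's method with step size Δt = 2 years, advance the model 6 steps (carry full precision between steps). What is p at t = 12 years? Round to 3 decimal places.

0.386

Update rule: p ← p + [m·(1−p) − e·p]·Δt with Δt = 2.
step 1: Δp = -0.13379, p = 0.52821
step 2: Δp = -0.07037, p = 0.45784
step 3: Δp = -0.03702, p = 0.42082
step 4: Δp = -0.01947, p = 0.40135
step 5: Δp = -0.01024, p = 0.39111
step 6: Δp = -0.00539, p = 0.38572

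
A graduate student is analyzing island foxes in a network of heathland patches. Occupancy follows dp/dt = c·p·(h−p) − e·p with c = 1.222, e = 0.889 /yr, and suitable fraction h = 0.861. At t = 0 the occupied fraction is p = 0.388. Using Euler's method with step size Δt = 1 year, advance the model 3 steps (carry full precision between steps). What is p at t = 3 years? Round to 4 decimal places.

Update rule: p ← p + [c·p·(h−p) − e·p]·Δt with Δt = 1.
t = 1: p = 0.38800 + (-0.12067) = 0.26733
t = 2: p = 0.26733 + (-0.04372) = 0.22361
t = 3: p = 0.22361 + (-0.02462) = 0.19899

0.1990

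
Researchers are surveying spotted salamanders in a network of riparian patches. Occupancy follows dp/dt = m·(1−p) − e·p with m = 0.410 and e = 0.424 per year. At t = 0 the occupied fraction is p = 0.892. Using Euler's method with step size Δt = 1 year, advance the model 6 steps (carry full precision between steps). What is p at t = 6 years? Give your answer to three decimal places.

Update rule: p ← p + [m·(1−p) − e·p]·Δt with Δt = 1.
p: 0.89200 → 0.55807  (Δp = -0.33393)
p: 0.55807 → 0.50264  (Δp = -0.05543)
p: 0.50264 → 0.49344  (Δp = -0.00920)
p: 0.49344 → 0.49191  (Δp = -0.00153)
p: 0.49191 → 0.49166  (Δp = -0.00025)
p: 0.49166 → 0.49162  (Δp = -0.00004)

0.492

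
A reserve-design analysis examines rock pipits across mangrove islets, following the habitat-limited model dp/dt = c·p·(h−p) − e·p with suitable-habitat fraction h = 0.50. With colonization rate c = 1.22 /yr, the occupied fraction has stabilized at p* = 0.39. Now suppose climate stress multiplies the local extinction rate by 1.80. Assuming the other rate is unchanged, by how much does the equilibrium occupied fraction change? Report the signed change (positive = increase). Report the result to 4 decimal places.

-0.0880

Balance c(h−p*) = e gives e = 1.22×(0.5 − 0.39000) = 0.13420.
New p* = 0.5 − e/c = 0.5 − 0.24156/1.22000 = 0.30200.
Δp* = 0.30200 − 0.39000 = -0.08800.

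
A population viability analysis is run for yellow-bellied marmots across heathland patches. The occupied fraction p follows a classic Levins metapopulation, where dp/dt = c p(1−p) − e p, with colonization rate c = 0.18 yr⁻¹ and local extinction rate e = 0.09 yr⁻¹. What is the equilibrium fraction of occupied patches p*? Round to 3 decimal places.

0.500

At equilibrium, colonization balances extinction: c·p*·(1−p*) = e·p*.
So p* = 1 − e/c = 1 − 0.09/0.18 = 1 − 0.5000 = 0.5000.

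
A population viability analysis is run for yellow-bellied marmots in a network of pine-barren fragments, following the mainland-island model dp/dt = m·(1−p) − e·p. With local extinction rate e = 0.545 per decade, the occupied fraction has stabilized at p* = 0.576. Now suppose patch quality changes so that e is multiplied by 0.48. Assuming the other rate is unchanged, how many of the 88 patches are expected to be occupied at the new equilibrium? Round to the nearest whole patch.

65

Balance m(1−p*) = e·p* gives m = e·p*/(1−p*) = 0.545×0.57600/0.42400 = 0.74038.
New p* = m/(m+e) = 0.74038/(0.74038+0.26160) = 0.73892.
Expected occupied = 88 × 0.73892 = 65.02 ≈ 65.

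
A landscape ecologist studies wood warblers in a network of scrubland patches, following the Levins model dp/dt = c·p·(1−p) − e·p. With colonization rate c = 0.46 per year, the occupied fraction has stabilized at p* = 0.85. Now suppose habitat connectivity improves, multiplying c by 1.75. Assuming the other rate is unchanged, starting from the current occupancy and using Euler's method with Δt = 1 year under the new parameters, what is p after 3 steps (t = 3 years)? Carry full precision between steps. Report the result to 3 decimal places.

0.913

Balance c(1−p*) = e gives e = 0.46×(1 − 0.85000) = 0.06900.
Starting from p₀ = 0.85000; update p ← p + (dp/dt)·Δt with the new parameters.
step 1: Δp = +0.04399, p = 0.89399
step 2: Δp = +0.01461, p = 0.90860
step 3: Δp = +0.00416, p = 0.91276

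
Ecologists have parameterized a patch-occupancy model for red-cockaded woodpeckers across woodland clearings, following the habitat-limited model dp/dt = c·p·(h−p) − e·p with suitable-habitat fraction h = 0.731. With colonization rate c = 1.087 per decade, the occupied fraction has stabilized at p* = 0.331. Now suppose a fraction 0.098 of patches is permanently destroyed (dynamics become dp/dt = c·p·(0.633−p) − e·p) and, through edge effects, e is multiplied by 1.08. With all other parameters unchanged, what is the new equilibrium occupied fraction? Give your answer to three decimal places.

0.201

Balance c(h−p*) = e gives e = 1.087×(0.731 − 0.33100) = 0.43480.
New p* = 0.633 − e/c = 0.633 − 0.46958/1.08700 = 0.20100.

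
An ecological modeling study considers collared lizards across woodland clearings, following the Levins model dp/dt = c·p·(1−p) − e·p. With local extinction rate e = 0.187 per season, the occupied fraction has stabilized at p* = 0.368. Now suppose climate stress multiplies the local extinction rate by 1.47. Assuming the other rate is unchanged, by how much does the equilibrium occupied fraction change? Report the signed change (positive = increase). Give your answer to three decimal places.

Balance c(1−p*) = e gives c = e/(1 − 0.36800) = 0.187/0.63200 = 0.29589.
New p* = 1 − e/c = 1 − 0.27489/0.29589 = 0.07097.
Δp* = 0.07097 − 0.36800 = -0.29703.

-0.297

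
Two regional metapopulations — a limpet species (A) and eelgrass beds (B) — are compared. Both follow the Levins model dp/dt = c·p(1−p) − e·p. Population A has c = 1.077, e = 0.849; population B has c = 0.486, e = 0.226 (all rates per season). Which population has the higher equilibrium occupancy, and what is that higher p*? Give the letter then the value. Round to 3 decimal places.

A: p*_A = 1 − 0.849/1.077 = 0.2117.
B: p*_B = 1 − 0.226/0.486 = 0.5350.
B is higher at 0.5350.

B, 0.535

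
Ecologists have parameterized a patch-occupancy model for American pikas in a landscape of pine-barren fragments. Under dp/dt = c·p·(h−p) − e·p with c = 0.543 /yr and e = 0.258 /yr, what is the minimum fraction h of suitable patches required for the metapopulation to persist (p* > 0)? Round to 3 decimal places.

0.475

p* = h − e/c is positive only when h > e/c.
h_min = e/c = 0.258/0.543 = 0.4751.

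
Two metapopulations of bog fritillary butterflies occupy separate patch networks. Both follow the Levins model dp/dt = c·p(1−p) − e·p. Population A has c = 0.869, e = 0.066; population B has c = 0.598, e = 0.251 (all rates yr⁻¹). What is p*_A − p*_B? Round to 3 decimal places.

0.344

A: p*_A = 1 − 0.066/0.869 = 0.9241.
B: p*_B = 1 − 0.251/0.598 = 0.5803.
p*_A − p*_B = 0.9241 − 0.5803 = 0.3438.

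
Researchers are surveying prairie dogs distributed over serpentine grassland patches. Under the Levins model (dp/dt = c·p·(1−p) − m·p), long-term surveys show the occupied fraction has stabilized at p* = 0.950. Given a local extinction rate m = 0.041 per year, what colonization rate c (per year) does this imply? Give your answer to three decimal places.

At equilibrium c(1−p*) = m, so c = m/(1−p*).
c = 0.041/(1 − 0.950) = 0.041/0.0500 = 0.8200.

0.820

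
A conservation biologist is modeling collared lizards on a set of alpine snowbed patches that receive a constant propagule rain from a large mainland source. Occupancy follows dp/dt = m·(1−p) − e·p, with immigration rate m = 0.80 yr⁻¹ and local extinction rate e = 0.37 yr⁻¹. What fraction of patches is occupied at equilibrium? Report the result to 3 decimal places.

0.684

Setting dp/dt = 0: m − m·p* = e·p*, so m = (m+e)·p*.
p* = m/(m+e) = 0.80/(0.80+0.37) = 0.80/1.1700 = 0.6838.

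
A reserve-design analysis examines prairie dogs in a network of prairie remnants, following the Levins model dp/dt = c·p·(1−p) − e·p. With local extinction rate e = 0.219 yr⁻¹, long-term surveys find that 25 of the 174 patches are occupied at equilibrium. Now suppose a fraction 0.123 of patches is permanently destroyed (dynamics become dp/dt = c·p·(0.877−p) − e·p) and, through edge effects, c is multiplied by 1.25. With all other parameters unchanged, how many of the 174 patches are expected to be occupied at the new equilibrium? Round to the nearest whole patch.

33

Observed p* = 25/174 = 0.14368.
Balance c(1−p*) = e gives c = e/(1 − 0.14368) = 0.219/0.85632 = 0.25575.
New p* = 0.877 − e/c = 0.877 − 0.21900/0.31969 = 0.19196.
Expected occupied = 174 × 0.19196 = 33.40 ≈ 33.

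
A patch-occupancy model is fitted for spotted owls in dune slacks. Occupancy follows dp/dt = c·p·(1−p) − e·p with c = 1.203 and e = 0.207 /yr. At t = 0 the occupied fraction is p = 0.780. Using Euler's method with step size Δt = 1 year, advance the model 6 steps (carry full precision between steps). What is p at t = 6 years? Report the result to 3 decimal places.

Update rule: p ← p + [c·p·(1−p) − e·p]·Δt with Δt = 1.
t = 1: p = 0.78000 + (+0.04497) = 0.82497
t = 2: p = 0.82497 + (+0.00293) = 0.82791
t = 3: p = 0.82791 + (+0.00002) = 0.82793
t = 4: p = 0.82793 + (+0.00000) = 0.82793
t = 5: p = 0.82793 + (+0.00000) = 0.82793
t = 6: p = 0.82793 + (+0.00000) = 0.82793

0.828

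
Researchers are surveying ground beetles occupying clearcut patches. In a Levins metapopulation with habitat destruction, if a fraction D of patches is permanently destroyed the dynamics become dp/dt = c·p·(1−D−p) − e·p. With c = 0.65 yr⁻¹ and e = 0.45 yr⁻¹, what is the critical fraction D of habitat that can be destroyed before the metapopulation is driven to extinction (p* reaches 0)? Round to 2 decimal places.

0.31

The nontrivial equilibrium is p* = (1−D) − e/c; extinction occurs when this hits zero.
So D_crit = 1 − e/c = 1 − 0.45/0.65 = 1 − 0.6923 = 0.3077.
This equals the undisturbed p*, a classic result of Lande's extension.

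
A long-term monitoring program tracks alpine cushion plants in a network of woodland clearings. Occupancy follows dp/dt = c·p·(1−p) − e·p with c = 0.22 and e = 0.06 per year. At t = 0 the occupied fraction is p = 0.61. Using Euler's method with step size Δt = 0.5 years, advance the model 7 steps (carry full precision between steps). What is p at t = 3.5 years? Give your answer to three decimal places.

Update rule: p ← p + [c·p·(1−p) − e·p]·Δt with Δt = 0.5.
t = 0.5: p = 0.61000 + (+0.00787) = 0.61787
t = 1: p = 0.61787 + (+0.00744) = 0.62530
t = 1.5: p = 0.62530 + (+0.00701) = 0.63232
t = 2: p = 0.63232 + (+0.00660) = 0.63892
t = 2.5: p = 0.63892 + (+0.00621) = 0.64513
t = 3: p = 0.64513 + (+0.00583) = 0.65096
t = 3.5: p = 0.65096 + (+0.00546) = 0.65643

0.656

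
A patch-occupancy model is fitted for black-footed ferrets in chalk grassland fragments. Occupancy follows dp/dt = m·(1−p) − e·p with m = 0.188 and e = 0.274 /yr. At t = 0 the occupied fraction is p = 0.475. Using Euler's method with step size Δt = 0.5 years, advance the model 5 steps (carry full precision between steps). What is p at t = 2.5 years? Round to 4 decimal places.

Update rule: p ← p + [m·(1−p) − e·p]·Δt with Δt = 0.5.
  1  |  dp/dt·Δt = -0.015725  |  p_1 = 0.459275
  2  |  dp/dt·Δt = -0.012093  |  p_2 = 0.447182
  3  |  dp/dt·Δt = -0.009299  |  p_3 = 0.437883
  4  |  dp/dt·Δt = -0.007151  |  p_4 = 0.430732
  5  |  dp/dt·Δt = -0.005499  |  p_5 = 0.425233

0.4252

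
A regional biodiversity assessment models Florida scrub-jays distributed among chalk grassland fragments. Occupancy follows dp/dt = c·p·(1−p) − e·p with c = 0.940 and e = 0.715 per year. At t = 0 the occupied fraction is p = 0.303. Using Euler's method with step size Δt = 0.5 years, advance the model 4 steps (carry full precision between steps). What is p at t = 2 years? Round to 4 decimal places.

0.2747

Update rule: p ← p + [c·p·(1−p) − e·p]·Δt with Δt = 0.5.
step 1: Δp = -0.00906, p = 0.29394
step 2: Δp = -0.00754, p = 0.28640
step 3: Δp = -0.00633, p = 0.28007
step 4: Δp = -0.00536, p = 0.27471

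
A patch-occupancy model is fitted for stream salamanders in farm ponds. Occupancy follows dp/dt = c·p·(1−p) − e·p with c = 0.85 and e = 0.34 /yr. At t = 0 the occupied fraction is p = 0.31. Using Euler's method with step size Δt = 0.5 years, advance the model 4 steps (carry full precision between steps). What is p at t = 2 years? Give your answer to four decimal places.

Update rule: p ← p + [c·p·(1−p) − e·p]·Δt with Δt = 0.5.
  1  |  dp/dt·Δt = +0.038207  |  p_1 = 0.348208
  2  |  dp/dt·Δt = +0.037262  |  p_2 = 0.385470
  3  |  dp/dt·Δt = +0.035145  |  p_3 = 0.420615
  4  |  dp/dt·Δt = +0.032067  |  p_4 = 0.452682

0.4527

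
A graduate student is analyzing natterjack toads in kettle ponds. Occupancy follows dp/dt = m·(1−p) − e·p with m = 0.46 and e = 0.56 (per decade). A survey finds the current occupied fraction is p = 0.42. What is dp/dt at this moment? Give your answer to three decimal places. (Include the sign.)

0.032

Colonization term: m·(1−p) = 0.46×0.5800 = 0.26680.
Extinction term: e·p = 0.23520.
dp/dt = 0.26680 − 0.23520 = 0.03160.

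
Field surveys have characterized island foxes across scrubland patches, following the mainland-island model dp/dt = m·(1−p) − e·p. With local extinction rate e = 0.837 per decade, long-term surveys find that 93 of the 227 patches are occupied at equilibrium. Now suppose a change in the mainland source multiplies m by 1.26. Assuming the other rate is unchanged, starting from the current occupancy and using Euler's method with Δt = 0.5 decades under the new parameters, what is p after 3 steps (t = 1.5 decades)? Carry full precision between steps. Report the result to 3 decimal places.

Observed p* = 93/227 = 0.40969.
Balance m(1−p*) = e·p* gives m = e·p*/(1−p*) = 0.837×0.40969/0.59031 = 0.58090.
Starting from p₀ = 0.40969; update p ← p + (dp/dt)·Δt with the new parameters.
p: 0.40969 → 0.45427  (Δp = +0.04458)
p: 0.45427 → 0.46388  (Δp = +0.00961)
p: 0.46388 → 0.46595  (Δp = +0.00207)

0.466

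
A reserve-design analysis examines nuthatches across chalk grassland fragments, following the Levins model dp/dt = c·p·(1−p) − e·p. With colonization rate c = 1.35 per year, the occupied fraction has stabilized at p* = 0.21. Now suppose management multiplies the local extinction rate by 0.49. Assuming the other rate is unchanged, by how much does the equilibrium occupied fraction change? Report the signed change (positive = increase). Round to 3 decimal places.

Balance c(1−p*) = e gives e = 1.35×(1 − 0.21000) = 1.06650.
New p* = 1 − e/c = 1 − 0.52258/1.35000 = 0.61290.
Δp* = 0.61290 − 0.21000 = +0.40290.

0.403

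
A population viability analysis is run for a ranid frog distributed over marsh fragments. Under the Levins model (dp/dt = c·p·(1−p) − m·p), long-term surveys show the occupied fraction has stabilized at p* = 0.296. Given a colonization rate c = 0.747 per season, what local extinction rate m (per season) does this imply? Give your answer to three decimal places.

At equilibrium c(1−p*) = m.
m = 0.747 × (1 − 0.296) = 0.747 × 0.7040 = 0.5259.

0.526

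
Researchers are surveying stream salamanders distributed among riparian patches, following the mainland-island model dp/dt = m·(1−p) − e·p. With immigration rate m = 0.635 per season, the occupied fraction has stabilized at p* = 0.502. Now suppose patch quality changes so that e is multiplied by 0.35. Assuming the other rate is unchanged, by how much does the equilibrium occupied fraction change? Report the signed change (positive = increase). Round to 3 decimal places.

0.240

Balance m(1−p*) = e·p* gives e = m(1−p*)/p* = 0.635×0.49800/0.50200 = 0.62994.
New p* = m/(m+e) = 0.63500/(0.63500+0.22048) = 0.74227.
Δp* = 0.74227 − 0.50200 = +0.24027.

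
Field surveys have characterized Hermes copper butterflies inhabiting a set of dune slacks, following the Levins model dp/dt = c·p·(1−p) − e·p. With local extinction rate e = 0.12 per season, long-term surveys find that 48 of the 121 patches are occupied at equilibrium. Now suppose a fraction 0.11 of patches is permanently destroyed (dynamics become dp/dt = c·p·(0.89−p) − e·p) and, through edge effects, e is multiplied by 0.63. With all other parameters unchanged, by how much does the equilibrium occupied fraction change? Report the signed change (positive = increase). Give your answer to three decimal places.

Observed p* = 48/121 = 0.39669.
Balance c(1−p*) = e gives c = e/(1 − 0.39669) = 0.12/0.60331 = 0.19890.
New p* = 0.89 − e/c = 0.89 − 0.07560/0.19890 = 0.50991.
Δp* = 0.50991 − 0.39669 = +0.11322.

0.113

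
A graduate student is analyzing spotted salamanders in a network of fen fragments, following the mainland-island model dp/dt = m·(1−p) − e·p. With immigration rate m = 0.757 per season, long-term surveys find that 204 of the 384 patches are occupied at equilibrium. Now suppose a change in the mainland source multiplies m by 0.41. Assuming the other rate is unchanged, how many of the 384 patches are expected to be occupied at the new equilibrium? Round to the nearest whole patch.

Observed p* = 204/384 = 0.53125.
Balance m(1−p*) = e·p* gives e = m(1−p*)/p* = 0.757×0.46875/0.53125 = 0.66794.
New p* = m/(m+e) = 0.31037/(0.31037+0.66794) = 0.31725.
Expected occupied = 384 × 0.31725 = 121.82 ≈ 122.

122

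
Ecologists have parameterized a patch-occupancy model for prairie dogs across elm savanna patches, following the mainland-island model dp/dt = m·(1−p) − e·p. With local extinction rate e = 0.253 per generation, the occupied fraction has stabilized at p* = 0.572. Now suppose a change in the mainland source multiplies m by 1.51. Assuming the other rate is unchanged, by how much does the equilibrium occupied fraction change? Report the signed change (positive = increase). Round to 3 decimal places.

Balance m(1−p*) = e·p* gives m = e·p*/(1−p*) = 0.253×0.57200/0.42800 = 0.33812.
New p* = m/(m+e) = 0.51056/(0.51056+0.25300) = 0.66866.
Δp* = 0.66866 − 0.57200 = +0.09666.

0.097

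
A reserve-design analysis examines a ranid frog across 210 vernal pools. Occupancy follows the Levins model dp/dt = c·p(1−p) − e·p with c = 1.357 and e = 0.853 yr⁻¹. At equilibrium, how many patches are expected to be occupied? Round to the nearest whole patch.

p* = 1 − e/c = 1 − 0.853/1.357 = 0.3714.
Expected occupied patches = N × p* = 210 × 0.3714 = 78.00 ≈ 78.

78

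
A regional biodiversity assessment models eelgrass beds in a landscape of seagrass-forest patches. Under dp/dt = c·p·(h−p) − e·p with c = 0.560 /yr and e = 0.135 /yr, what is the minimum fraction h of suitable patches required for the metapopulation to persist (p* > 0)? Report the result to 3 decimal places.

0.241

p* = h − e/c is positive only when h > e/c.
h_min = e/c = 0.135/0.560 = 0.2411.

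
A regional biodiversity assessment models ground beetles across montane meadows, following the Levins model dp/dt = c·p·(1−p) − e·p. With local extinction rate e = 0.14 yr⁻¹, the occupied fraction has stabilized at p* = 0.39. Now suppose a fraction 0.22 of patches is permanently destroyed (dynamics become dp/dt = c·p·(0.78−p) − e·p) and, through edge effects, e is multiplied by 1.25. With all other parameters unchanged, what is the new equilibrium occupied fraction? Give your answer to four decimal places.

0.0175

Balance c(1−p*) = e gives c = e/(1 − 0.39000) = 0.14/0.61000 = 0.22951.
New p* = 0.78 − e/c = 0.78 − 0.17500/0.22951 = 0.01751.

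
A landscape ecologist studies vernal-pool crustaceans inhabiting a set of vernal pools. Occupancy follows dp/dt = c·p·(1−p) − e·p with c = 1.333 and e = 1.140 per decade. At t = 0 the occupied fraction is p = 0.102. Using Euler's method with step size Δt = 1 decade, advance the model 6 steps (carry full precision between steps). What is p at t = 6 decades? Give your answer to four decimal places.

0.1290

Update rule: p ← p + [c·p·(1−p) − e·p]·Δt with Δt = 1.
step 1: Δp = +0.00582, p = 0.10782
step 2: Δp = +0.00531, p = 0.11313
step 3: Δp = +0.00477, p = 0.11790
step 4: Δp = +0.00422, p = 0.12213
step 5: Δp = +0.00369, p = 0.12582
step 6: Δp = +0.00318, p = 0.12900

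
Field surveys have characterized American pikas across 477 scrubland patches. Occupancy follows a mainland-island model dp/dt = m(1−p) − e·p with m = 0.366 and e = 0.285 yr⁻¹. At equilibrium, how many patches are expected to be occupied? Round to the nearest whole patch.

268

p* = m/(m+e) = 0.366/0.6510 = 0.5622.
Expected occupied patches = N × p* = 477 × 0.5622 = 268.18 ≈ 268.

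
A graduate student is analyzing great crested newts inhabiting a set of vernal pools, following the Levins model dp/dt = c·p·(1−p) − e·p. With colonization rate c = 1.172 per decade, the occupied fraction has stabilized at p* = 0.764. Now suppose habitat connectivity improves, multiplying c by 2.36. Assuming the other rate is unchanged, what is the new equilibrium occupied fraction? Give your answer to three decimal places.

0.900

Balance c(1−p*) = e gives e = 1.172×(1 − 0.76400) = 0.27659.
New p* = 1 − e/c = 1 − 0.27659/2.76592 = 0.90000.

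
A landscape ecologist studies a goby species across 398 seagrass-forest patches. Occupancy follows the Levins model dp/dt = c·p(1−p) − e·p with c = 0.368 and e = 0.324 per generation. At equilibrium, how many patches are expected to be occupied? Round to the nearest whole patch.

p* = 1 − e/c = 1 − 0.324/0.368 = 0.1196.
Expected occupied patches = N × p* = 398 × 0.1196 = 47.59 ≈ 48.

48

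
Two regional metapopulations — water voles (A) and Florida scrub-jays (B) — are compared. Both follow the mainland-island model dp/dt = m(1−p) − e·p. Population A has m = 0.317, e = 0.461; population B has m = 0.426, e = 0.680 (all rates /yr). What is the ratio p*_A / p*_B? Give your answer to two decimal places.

1.06

A: p*_A = m/(m+e) = 0.317/0.7780 = 0.4075.
B: p*_B = 0.426/1.1060 = 0.3852.
p*_A / p*_B = 0.4075/0.3852 = 1.0579.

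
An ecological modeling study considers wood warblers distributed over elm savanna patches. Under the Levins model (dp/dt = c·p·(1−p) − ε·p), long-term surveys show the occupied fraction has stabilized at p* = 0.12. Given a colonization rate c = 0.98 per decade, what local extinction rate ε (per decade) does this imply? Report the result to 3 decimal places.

At equilibrium c(1−p*) = ε.
ε = 0.98 × (1 − 0.12) = 0.98 × 0.8800 = 0.8624.

0.862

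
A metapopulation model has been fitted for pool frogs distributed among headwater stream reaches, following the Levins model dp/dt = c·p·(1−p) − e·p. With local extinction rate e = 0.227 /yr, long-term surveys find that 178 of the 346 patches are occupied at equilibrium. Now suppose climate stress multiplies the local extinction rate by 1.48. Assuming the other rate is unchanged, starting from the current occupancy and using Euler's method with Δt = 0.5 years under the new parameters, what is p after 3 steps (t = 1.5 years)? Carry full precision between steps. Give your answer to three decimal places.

0.443

Observed p* = 178/346 = 0.51445.
Balance c(1−p*) = e gives c = e/(1 − 0.51445) = 0.227/0.48555 = 0.46751.
Starting from p₀ = 0.51445; update p ← p + (dp/dt)·Δt with the new parameters.
  1  |  dp/dt·Δt = -0.028027  |  p_1 = 0.486424
  2  |  dp/dt·Δt = -0.023314  |  p_2 = 0.463110
  3  |  dp/dt·Δt = -0.019672  |  p_3 = 0.443438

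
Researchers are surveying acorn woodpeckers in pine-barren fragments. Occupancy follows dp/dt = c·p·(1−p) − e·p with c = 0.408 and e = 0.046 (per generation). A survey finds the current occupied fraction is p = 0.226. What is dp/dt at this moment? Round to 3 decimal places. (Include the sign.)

0.061

Colonization term: c·p·(1−p) = 0.408×0.226×0.7740 = 0.07137.
Extinction term: e·p = 0.01040.
dp/dt = 0.07137 − 0.01040 = 0.06097.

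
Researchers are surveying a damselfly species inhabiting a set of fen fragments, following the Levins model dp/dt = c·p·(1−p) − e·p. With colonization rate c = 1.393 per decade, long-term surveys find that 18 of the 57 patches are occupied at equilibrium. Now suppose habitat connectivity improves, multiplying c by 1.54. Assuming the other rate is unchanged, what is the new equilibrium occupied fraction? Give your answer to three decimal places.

0.556

Observed p* = 18/57 = 0.31579.
Balance c(1−p*) = e gives e = 1.393×(1 − 0.31579) = 0.95310.
New p* = 1 − e/c = 1 − 0.95310/2.14522 = 0.55571.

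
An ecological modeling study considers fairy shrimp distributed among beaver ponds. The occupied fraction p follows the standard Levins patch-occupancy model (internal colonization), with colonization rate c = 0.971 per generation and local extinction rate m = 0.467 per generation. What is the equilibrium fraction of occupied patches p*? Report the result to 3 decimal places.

0.519

At equilibrium, colonization balances extinction: c·p*·(1−p*) = m·p*.
So p* = 1 − m/c = 1 − 0.467/0.971 = 1 − 0.4809 = 0.5191.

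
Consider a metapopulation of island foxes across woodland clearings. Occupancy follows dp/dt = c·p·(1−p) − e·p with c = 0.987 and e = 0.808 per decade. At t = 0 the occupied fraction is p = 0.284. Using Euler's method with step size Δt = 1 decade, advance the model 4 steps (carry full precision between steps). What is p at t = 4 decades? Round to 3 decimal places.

Update rule: p ← p + [c·p·(1−p) − e·p]·Δt with Δt = 1.
p: 0.28400 → 0.25523  (Δp = -0.02877)
p: 0.25523 → 0.23662  (Δp = -0.01861)
p: 0.23662 → 0.22371  (Δp = -0.01291)
p: 0.22371 → 0.21436  (Δp = -0.00935)

0.214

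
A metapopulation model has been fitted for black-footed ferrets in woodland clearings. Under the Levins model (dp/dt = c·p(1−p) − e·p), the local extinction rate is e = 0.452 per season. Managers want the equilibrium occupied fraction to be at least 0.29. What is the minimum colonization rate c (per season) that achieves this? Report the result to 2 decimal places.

p* = 1 − e/c ≥ 0.29 requires e/c ≤ 0.7100, i.e. c ≥ e/0.7100.
c_min = 0.452/0.7100 = 0.6366.

0.64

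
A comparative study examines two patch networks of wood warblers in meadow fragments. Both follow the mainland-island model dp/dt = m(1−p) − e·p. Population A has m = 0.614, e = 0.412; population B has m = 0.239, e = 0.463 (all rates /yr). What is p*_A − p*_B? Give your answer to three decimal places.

A: p*_A = m/(m+e) = 0.614/1.0260 = 0.5984.
B: p*_B = 0.239/0.7020 = 0.3405.
p*_A − p*_B = 0.5984 − 0.3405 = 0.2580.

0.258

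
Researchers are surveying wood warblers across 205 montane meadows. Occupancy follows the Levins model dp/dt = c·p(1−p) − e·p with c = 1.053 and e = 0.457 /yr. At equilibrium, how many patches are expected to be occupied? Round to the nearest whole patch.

116

p* = 1 − e/c = 1 − 0.457/1.053 = 0.5660.
Expected occupied patches = N × p* = 205 × 0.5660 = 116.03 ≈ 116.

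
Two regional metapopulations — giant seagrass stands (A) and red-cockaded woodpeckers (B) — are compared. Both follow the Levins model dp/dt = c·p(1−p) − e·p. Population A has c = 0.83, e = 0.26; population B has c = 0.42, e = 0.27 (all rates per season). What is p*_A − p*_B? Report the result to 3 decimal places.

A: p*_A = 1 − 0.26/0.83 = 0.6867.
B: p*_B = 1 − 0.27/0.42 = 0.3571.
p*_A − p*_B = 0.6867 − 0.3571 = 0.3296.

0.330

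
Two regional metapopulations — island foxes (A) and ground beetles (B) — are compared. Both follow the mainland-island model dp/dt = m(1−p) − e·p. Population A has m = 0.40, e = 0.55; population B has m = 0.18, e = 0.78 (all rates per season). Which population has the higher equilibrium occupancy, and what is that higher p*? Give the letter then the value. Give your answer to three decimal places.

A, 0.421

A: p*_A = m/(m+e) = 0.40/0.9500 = 0.4211.
B: p*_B = 0.18/0.9600 = 0.1875.
A is higher at 0.4211.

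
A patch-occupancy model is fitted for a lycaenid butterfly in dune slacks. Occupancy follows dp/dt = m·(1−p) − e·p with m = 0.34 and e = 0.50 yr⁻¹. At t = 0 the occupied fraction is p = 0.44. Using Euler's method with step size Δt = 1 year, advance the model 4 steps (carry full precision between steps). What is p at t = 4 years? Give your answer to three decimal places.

Update rule: p ← p + [m·(1−p) − e·p]·Δt with Δt = 1.
t = 1: p = 0.44000 + (-0.02960) = 0.41040
t = 2: p = 0.41040 + (-0.00474) = 0.40566
t = 3: p = 0.40566 + (-0.00076) = 0.40491
t = 4: p = 0.40491 + (-0.00012) = 0.40478

0.405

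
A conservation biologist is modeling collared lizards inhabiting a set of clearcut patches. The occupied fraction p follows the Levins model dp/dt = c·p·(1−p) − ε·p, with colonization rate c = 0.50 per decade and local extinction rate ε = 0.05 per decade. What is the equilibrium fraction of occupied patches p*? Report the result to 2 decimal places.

At equilibrium, colonization balances extinction: c·p*·(1−p*) = ε·p*.
So p* = 1 − ε/c = 1 − 0.05/0.50 = 1 − 0.1000 = 0.9000.

0.90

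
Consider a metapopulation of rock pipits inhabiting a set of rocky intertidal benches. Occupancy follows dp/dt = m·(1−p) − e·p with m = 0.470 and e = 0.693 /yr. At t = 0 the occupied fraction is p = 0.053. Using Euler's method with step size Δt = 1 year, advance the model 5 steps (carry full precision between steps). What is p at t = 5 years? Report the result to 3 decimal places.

Update rule: p ← p + [m·(1−p) − e·p]·Δt with Δt = 1.
  1  |  dp/dt·Δt = +0.408361  |  p_1 = 0.461361
  2  |  dp/dt·Δt = -0.066563  |  p_2 = 0.394798
  3  |  dp/dt·Δt = +0.010850  |  p_3 = 0.405648
  4  |  dp/dt·Δt = -0.001769  |  p_4 = 0.403879
  5  |  dp/dt·Δt = +0.000288  |  p_5 = 0.404168

0.404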